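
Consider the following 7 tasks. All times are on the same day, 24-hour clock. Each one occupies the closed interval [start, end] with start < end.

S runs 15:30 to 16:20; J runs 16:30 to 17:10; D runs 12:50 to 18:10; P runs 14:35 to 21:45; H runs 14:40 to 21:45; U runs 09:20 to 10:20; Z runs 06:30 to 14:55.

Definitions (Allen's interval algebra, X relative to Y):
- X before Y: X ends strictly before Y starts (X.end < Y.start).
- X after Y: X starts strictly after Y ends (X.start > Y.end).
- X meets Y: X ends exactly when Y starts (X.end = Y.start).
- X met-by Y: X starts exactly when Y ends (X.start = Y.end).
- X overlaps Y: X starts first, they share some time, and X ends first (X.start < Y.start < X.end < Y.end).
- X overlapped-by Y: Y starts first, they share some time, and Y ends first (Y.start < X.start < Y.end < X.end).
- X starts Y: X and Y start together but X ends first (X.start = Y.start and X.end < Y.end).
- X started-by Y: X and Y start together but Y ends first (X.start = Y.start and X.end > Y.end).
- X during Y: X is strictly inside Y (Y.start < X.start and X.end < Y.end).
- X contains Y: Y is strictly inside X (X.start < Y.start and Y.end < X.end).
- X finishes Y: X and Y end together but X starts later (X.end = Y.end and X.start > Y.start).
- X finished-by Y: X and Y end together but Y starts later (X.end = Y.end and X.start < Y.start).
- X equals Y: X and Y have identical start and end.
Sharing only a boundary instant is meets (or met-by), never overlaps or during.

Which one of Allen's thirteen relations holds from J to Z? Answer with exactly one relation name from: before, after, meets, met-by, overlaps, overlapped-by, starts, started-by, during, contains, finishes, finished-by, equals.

J = [16:30, 17:10]; Z = [06:30, 14:55].
Compare endpoints: J.start > Z.start, J.start > Z.end, J.end > Z.start, J.end > Z.end.
That pattern is 'after'.

after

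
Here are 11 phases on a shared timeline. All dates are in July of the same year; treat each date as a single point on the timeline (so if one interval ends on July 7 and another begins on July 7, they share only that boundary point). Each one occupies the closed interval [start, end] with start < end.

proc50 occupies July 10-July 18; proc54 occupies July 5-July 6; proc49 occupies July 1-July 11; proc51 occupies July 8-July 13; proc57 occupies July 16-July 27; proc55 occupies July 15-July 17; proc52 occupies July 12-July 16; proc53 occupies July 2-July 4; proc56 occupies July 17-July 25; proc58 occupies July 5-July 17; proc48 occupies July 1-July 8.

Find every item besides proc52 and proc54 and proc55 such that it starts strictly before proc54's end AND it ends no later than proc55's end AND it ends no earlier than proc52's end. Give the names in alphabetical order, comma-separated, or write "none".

Conditions: its start is strictly before proc54's end (X.start < July 6) AND its end is no later than proc55's end (X.end <= July 17) AND its end is no earlier than proc52's end (X.end >= July 16).
proc48: start July 1 < July 6? ✓; end July 8 <= July 17? ✓; end July 8 >= July 16? ✗ → no.
proc49: start July 1 < July 6? ✓; end July 11 <= July 17? ✓; end July 11 >= July 16? ✗ → no.
proc50: start July 10 < July 6? ✗; end July 18 <= July 17? ✗; end July 18 >= July 16? ✓ → no.
proc51: start July 8 < July 6? ✗; end July 13 <= July 17? ✓; end July 13 >= July 16? ✗ → no.
proc53: start July 2 < July 6? ✓; end July 4 <= July 17? ✓; end July 4 >= July 16? ✗ → no.
proc56: start July 17 < July 6? ✗; end July 25 <= July 17? ✗; end July 25 >= July 16? ✓ → no.
proc57: start July 16 < July 6? ✗; end July 27 <= July 17? ✗; end July 27 >= July 16? ✓ → no.
proc58: start July 5 < July 6? ✓; end July 17 <= July 17? ✓; end July 17 >= July 16? ✓ → yes.
Result: proc58.

proc58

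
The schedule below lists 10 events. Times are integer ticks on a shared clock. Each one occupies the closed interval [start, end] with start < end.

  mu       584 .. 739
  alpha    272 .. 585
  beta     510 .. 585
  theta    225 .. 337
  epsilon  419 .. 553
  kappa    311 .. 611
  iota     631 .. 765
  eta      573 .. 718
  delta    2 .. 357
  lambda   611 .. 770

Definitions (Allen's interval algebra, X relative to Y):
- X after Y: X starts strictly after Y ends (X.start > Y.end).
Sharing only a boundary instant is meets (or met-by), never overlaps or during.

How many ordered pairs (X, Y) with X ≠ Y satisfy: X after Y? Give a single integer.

21

Checking all 90 ordered pairs for relation 'after'; matching pairs in alphabetical order:
(beta, delta): beta after delta ✓
(beta, theta): beta after theta ✓
(epsilon, delta): epsilon after delta ✓
(epsilon, theta): epsilon after theta ✓
(eta, delta): eta after delta ✓
(eta, epsilon): eta after epsilon ✓
(eta, theta): eta after theta ✓
(iota, alpha): iota after alpha ✓
(iota, beta): iota after beta ✓
(iota, delta): iota after delta ✓
(iota, epsilon): iota after epsilon ✓
(iota, kappa): iota after kappa ✓
(iota, theta): iota after theta ✓
(lambda, alpha): lambda after alpha ✓
(lambda, beta): lambda after beta ✓
(lambda, delta): lambda after delta ✓
(lambda, epsilon): lambda after epsilon ✓
(lambda, theta): lambda after theta ✓
(mu, delta): mu after delta ✓
(mu, epsilon): mu after epsilon ✓
(mu, theta): mu after theta ✓
Count: 21.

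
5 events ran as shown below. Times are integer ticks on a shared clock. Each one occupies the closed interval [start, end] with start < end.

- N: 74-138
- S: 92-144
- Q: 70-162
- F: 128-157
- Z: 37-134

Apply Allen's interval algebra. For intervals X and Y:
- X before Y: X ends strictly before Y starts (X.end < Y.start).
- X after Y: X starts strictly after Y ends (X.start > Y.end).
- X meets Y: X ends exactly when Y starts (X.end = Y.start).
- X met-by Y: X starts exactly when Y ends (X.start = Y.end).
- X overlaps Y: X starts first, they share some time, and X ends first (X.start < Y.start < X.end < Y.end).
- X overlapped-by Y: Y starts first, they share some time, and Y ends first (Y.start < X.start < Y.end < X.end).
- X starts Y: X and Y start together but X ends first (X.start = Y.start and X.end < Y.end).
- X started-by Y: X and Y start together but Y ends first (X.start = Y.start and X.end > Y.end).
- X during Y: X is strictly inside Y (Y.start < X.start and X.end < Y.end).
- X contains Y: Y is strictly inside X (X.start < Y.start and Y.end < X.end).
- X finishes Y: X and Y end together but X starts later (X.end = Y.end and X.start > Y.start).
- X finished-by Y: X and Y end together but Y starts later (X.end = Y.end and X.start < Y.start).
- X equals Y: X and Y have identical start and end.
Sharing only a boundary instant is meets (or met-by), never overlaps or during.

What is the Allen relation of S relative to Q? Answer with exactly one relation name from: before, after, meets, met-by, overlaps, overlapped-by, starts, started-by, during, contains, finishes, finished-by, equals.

during

S = [92, 144]; Q = [70, 162].
Compare endpoints: S.start > Q.start, S.start < Q.end, S.end > Q.start, S.end < Q.end.
That pattern is 'during'.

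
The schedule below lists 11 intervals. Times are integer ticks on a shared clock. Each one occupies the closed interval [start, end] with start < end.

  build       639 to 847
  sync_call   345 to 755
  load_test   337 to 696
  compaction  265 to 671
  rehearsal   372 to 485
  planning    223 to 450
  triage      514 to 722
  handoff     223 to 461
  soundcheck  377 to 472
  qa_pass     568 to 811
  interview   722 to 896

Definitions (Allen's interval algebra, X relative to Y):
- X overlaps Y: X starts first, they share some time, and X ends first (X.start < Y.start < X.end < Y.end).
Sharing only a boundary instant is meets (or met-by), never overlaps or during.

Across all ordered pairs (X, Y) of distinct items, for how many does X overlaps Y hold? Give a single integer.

Checking all 110 ordered pairs for relation 'overlaps'; matching pairs in alphabetical order:
(build, interview): build overlaps interview ✓
(compaction, build): compaction overlaps build ✓
(compaction, load_test): compaction overlaps load_test ✓
(compaction, qa_pass): compaction overlaps qa_pass ✓
(compaction, sync_call): compaction overlaps sync_call ✓
(compaction, triage): compaction overlaps triage ✓
(handoff, compaction): handoff overlaps compaction ✓
(handoff, load_test): handoff overlaps load_test ✓
(handoff, rehearsal): handoff overlaps rehearsal ✓
(handoff, soundcheck): handoff overlaps soundcheck ✓
(handoff, sync_call): handoff overlaps sync_call ✓
(load_test, build): load_test overlaps build ✓
(load_test, qa_pass): load_test overlaps qa_pass ✓
(load_test, sync_call): load_test overlaps sync_call ✓
(load_test, triage): load_test overlaps triage ✓
(planning, compaction): planning overlaps compaction ✓
(planning, load_test): planning overlaps load_test ✓
(planning, rehearsal): planning overlaps rehearsal ✓
(planning, soundcheck): planning overlaps soundcheck ✓
(planning, sync_call): planning overlaps sync_call ✓
(qa_pass, build): qa_pass overlaps build ✓
(qa_pass, interview): qa_pass overlaps interview ✓
(sync_call, build): sync_call overlaps build ✓
(sync_call, interview): sync_call overlaps interview ✓
... plus 3 further pairs not listed.
Count: 27.

27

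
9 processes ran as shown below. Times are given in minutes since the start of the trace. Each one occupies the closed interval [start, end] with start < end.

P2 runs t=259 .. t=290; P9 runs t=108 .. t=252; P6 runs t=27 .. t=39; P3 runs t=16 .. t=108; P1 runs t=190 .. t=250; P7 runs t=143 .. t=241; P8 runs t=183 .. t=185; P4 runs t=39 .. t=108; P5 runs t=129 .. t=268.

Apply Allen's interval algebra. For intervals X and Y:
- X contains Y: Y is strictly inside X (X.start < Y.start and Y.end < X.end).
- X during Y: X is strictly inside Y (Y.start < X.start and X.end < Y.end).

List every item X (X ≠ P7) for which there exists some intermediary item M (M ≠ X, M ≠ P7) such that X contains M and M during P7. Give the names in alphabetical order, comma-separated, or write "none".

P5, P9

Target P7 = [t=143, t=241].
Intermediaries M with M during P7: P8.
Via P8 — items with X contains P8: P5, P9.
Union: P5, P9.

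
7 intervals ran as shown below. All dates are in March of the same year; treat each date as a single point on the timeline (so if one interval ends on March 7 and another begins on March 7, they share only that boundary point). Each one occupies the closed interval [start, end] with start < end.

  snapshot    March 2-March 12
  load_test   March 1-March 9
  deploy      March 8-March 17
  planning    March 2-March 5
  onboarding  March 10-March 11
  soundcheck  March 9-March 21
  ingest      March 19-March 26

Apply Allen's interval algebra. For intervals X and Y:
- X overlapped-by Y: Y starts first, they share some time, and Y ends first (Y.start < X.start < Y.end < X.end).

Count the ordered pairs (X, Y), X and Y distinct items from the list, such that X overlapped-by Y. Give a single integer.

Checking all 42 ordered pairs for relation 'overlapped-by'; matching pairs in alphabetical order:
(deploy, load_test): deploy overlapped-by load_test ✓
(deploy, snapshot): deploy overlapped-by snapshot ✓
(ingest, soundcheck): ingest overlapped-by soundcheck ✓
(snapshot, load_test): snapshot overlapped-by load_test ✓
(soundcheck, deploy): soundcheck overlapped-by deploy ✓
(soundcheck, snapshot): soundcheck overlapped-by snapshot ✓
Count: 6.

6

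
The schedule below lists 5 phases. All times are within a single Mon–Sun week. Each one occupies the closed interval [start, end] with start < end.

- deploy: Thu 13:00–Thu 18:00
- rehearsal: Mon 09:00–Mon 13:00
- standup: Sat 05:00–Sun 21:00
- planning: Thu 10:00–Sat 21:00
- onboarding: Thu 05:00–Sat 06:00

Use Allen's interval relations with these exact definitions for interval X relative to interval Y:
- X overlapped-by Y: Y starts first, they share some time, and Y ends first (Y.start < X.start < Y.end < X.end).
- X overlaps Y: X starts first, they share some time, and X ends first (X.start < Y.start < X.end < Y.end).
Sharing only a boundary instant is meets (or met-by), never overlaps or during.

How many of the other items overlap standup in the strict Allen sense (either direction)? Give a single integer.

2

Target standup = [Sat 05:00, Sun 21:00].
deploy [Thu 13:00, Thu 18:00] → before → no.
onboarding [Thu 05:00, Sat 06:00] → overlaps → counts.
planning [Thu 10:00, Sat 21:00] → overlaps → counts.
rehearsal [Mon 09:00, Mon 13:00] → before → no.
Total: 2.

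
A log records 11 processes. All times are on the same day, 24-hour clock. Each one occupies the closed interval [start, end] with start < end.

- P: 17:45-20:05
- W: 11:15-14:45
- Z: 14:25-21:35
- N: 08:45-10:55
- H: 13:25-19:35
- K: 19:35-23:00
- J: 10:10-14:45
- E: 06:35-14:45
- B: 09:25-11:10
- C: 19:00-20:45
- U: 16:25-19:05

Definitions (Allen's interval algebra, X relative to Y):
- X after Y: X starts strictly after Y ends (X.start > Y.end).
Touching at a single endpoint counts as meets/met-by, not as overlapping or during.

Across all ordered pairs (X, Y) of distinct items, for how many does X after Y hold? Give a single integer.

Checking all 110 ordered pairs for relation 'after'; matching pairs in alphabetical order:
(C, B): C after B ✓
(C, E): C after E ✓
(C, J): C after J ✓
(C, N): C after N ✓
(C, W): C after W ✓
(H, B): H after B ✓
(H, N): H after N ✓
(K, B): K after B ✓
(K, E): K after E ✓
(K, J): K after J ✓
(K, N): K after N ✓
(K, U): K after U ✓
(K, W): K after W ✓
(P, B): P after B ✓
(P, E): P after E ✓
(P, J): P after J ✓
(P, N): P after N ✓
(P, W): P after W ✓
(U, B): U after B ✓
(U, E): U after E ✓
(U, J): U after J ✓
(U, N): U after N ✓
(U, W): U after W ✓
(W, B): W after B ✓
... plus 3 further pairs not listed.
Count: 27.

27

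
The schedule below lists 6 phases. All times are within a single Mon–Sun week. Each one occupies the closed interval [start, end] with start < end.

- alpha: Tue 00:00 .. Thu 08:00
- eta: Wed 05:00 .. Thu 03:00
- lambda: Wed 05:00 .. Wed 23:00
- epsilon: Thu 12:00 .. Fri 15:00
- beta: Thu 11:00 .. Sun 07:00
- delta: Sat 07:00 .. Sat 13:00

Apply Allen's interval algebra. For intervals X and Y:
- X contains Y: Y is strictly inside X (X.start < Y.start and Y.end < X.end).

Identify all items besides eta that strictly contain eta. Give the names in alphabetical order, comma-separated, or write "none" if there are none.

alpha

Target eta = [Wed 05:00, Thu 03:00].
alpha [Tue 00:00, Thu 08:00] → contains → yes.
beta [Thu 11:00, Sun 07:00] → after → no.
delta [Sat 07:00, Sat 13:00] → after → no.
epsilon [Thu 12:00, Fri 15:00] → after → no.
lambda [Wed 05:00, Wed 23:00] → starts → no.
Result: alpha.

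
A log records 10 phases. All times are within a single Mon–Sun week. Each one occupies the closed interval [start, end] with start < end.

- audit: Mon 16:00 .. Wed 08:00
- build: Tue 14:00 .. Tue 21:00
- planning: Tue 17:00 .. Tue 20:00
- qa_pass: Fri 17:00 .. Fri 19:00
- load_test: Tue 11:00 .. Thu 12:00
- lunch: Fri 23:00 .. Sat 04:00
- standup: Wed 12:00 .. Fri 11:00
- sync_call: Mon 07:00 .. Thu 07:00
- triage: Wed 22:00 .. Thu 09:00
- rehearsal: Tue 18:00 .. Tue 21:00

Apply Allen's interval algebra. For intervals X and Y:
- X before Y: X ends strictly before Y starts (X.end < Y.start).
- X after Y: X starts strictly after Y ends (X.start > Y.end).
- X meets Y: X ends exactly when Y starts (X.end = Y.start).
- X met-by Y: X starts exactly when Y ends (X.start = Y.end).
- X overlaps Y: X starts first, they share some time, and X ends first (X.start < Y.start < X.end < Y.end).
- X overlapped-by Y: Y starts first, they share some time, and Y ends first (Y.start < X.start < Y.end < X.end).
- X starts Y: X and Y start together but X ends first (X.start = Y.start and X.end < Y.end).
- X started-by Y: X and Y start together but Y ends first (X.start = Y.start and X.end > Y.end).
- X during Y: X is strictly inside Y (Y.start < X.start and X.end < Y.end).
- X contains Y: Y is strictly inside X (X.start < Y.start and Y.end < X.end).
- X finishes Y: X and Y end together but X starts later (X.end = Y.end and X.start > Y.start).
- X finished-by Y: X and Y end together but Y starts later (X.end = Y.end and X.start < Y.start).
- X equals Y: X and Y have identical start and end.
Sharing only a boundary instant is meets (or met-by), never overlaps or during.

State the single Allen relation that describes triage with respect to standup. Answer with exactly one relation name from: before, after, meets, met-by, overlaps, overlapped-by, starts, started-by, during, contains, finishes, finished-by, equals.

triage = [Wed 22:00, Thu 09:00]; standup = [Wed 12:00, Fri 11:00].
Compare endpoints: triage.start > standup.start, triage.start < standup.end, triage.end > standup.start, triage.end < standup.end.
That pattern is 'during'.

during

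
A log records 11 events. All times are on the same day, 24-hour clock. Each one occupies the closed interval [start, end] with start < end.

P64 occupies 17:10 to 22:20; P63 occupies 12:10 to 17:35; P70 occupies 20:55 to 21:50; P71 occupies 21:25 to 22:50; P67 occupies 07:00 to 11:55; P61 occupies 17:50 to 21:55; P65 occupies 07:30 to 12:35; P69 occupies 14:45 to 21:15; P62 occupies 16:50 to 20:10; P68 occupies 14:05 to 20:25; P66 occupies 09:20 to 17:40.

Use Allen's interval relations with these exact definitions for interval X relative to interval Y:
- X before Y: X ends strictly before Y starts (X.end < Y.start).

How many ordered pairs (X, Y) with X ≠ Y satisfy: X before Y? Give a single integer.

Checking all 110 ordered pairs for relation 'before'; matching pairs in alphabetical order:
(P62, P70): P62 before P70 ✓
(P62, P71): P62 before P71 ✓
(P63, P61): P63 before P61 ✓
(P63, P70): P63 before P70 ✓
(P63, P71): P63 before P71 ✓
(P65, P61): P65 before P61 ✓
(P65, P62): P65 before P62 ✓
(P65, P64): P65 before P64 ✓
(P65, P68): P65 before P68 ✓
(P65, P69): P65 before P69 ✓
(P65, P70): P65 before P70 ✓
(P65, P71): P65 before P71 ✓
(P66, P61): P66 before P61 ✓
(P66, P70): P66 before P70 ✓
(P66, P71): P66 before P71 ✓
(P67, P61): P67 before P61 ✓
(P67, P62): P67 before P62 ✓
(P67, P63): P67 before P63 ✓
(P67, P64): P67 before P64 ✓
(P67, P68): P67 before P68 ✓
(P67, P69): P67 before P69 ✓
(P67, P70): P67 before P70 ✓
(P67, P71): P67 before P71 ✓
(P68, P70): P68 before P70 ✓
... plus 2 further pairs not listed.
Count: 26.

26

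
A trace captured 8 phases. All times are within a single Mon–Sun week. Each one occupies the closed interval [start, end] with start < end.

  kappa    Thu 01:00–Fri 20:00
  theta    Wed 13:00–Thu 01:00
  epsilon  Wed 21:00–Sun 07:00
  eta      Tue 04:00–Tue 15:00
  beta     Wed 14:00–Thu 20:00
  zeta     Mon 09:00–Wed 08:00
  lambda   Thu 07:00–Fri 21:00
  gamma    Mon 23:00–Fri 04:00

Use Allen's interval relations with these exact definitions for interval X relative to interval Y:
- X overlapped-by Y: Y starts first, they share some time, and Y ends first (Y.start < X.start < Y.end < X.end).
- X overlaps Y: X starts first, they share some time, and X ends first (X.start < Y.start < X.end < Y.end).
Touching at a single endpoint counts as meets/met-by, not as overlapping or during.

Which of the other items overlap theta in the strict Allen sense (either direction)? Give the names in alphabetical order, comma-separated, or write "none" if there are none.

beta, epsilon

Target theta = [Wed 13:00, Thu 01:00].
beta [Wed 14:00, Thu 20:00] → overlapped-by → yes.
epsilon [Wed 21:00, Sun 07:00] → overlapped-by → yes.
eta [Tue 04:00, Tue 15:00] → before → no.
gamma [Mon 23:00, Fri 04:00] → contains → no.
kappa [Thu 01:00, Fri 20:00] → met-by → no.
lambda [Thu 07:00, Fri 21:00] → after → no.
zeta [Mon 09:00, Wed 08:00] → before → no.
Result: beta, epsilon.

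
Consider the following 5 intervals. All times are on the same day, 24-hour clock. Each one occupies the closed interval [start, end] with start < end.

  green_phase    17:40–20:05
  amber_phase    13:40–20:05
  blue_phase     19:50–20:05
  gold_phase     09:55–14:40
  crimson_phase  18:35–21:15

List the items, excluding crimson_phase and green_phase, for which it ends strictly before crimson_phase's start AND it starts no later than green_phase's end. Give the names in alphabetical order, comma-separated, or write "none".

gold_phase

Conditions: its end is strictly before crimson_phase's start (X.end < 18:35) AND its start is no later than green_phase's end (X.start <= 20:05).
amber_phase: end 20:05 < 18:35? ✗; start 13:40 <= 20:05? ✓ → no.
blue_phase: end 20:05 < 18:35? ✗; start 19:50 <= 20:05? ✓ → no.
gold_phase: end 14:40 < 18:35? ✓; start 09:55 <= 20:05? ✓ → yes.
Result: gold_phase.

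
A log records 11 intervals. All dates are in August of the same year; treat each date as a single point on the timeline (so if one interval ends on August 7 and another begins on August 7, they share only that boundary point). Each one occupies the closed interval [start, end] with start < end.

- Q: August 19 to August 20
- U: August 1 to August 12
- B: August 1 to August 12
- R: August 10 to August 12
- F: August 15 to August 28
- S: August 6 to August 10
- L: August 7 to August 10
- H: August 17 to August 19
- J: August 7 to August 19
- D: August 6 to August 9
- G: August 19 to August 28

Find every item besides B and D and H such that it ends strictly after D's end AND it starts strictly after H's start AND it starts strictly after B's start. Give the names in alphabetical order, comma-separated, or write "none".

Conditions: its end is strictly after D's end (X.end > August 9) AND its start is strictly after H's start (X.start > August 17) AND its start is strictly after B's start (X.start > August 1).
F: end August 28 > August 9? ✓; start August 15 > August 17? ✗; start August 15 > August 1? ✓ → no.
G: end August 28 > August 9? ✓; start August 19 > August 17? ✓; start August 19 > August 1? ✓ → yes.
J: end August 19 > August 9? ✓; start August 7 > August 17? ✗; start August 7 > August 1? ✓ → no.
L: end August 10 > August 9? ✓; start August 7 > August 17? ✗; start August 7 > August 1? ✓ → no.
Q: end August 20 > August 9? ✓; start August 19 > August 17? ✓; start August 19 > August 1? ✓ → yes.
R: end August 12 > August 9? ✓; start August 10 > August 17? ✗; start August 10 > August 1? ✓ → no.
S: end August 10 > August 9? ✓; start August 6 > August 17? ✗; start August 6 > August 1? ✓ → no.
U: end August 12 > August 9? ✓; start August 1 > August 17? ✗; start August 1 > August 1? ✗ → no.
Result: G, Q.

G, Q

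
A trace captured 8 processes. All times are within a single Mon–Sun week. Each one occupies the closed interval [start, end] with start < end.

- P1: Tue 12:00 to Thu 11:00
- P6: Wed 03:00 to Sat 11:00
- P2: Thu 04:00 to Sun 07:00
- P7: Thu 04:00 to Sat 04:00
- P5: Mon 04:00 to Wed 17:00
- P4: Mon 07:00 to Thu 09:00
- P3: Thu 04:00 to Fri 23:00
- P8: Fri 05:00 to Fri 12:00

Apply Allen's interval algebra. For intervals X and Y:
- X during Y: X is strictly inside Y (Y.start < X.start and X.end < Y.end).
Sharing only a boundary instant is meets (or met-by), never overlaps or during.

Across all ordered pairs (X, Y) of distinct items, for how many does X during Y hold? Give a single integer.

6

Checking all 56 ordered pairs for relation 'during'; matching pairs in alphabetical order:
(P3, P6): P3 during P6 ✓
(P7, P6): P7 during P6 ✓
(P8, P2): P8 during P2 ✓
(P8, P3): P8 during P3 ✓
(P8, P6): P8 during P6 ✓
(P8, P7): P8 during P7 ✓
Count: 6.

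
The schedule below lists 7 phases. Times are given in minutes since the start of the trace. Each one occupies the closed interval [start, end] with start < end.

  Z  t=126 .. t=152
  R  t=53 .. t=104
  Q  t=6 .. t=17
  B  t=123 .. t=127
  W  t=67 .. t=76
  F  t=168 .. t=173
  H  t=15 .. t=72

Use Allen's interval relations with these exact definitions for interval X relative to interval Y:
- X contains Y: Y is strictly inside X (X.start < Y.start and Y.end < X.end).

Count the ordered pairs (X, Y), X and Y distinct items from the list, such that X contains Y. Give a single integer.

Checking all 42 ordered pairs for relation 'contains'; matching pairs in alphabetical order:
(R, W): R contains W ✓
Count: 1.

1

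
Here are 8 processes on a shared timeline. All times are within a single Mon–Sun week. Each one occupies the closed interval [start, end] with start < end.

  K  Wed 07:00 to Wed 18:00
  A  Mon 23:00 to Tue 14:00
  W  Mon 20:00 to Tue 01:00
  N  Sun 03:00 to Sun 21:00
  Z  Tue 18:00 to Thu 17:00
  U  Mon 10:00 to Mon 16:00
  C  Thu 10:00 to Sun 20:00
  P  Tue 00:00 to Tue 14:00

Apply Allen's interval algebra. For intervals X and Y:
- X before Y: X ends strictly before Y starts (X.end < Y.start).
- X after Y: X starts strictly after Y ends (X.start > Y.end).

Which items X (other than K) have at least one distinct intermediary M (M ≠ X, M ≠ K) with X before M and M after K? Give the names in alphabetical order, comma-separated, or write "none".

A, P, U, W, Z

Target K = [Wed 07:00, Wed 18:00].
Intermediaries M with M after K: C, N.
Via C — items with X before C: A, P, U, W.
Via N — items with X before N: A, P, U, W, Z.
Union: A, P, U, W, Z.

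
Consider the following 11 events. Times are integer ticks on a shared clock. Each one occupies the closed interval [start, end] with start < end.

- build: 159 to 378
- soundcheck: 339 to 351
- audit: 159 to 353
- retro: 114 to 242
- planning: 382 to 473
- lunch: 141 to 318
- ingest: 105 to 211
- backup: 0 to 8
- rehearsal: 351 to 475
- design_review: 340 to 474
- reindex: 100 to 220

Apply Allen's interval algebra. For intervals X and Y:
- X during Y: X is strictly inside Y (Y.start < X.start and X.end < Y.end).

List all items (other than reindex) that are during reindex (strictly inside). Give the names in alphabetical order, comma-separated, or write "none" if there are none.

Target reindex = [100, 220].
audit [159, 353] → overlapped-by → no.
backup [0, 8] → before → no.
build [159, 378] → overlapped-by → no.
design_review [340, 474] → after → no.
ingest [105, 211] → during → yes.
lunch [141, 318] → overlapped-by → no.
planning [382, 473] → after → no.
rehearsal [351, 475] → after → no.
retro [114, 242] → overlapped-by → no.
soundcheck [339, 351] → after → no.
Result: ingest.

ingest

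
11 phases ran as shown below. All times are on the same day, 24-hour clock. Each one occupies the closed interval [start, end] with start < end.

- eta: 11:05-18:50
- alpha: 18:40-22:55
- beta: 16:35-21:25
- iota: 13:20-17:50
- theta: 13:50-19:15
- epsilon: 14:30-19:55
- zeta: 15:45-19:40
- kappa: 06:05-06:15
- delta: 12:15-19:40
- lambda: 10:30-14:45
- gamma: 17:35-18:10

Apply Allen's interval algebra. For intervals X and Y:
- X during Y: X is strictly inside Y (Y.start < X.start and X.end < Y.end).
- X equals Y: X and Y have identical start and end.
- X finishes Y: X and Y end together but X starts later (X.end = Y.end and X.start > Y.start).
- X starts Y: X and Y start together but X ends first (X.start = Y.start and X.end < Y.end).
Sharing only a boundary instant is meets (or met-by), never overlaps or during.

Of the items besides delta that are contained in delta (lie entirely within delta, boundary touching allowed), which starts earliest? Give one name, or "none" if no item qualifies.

Target delta = [12:15, 19:40].
alpha [18:40, 22:55] → overlapped-by → excluded.
beta [16:35, 21:25] → overlapped-by → excluded.
epsilon [14:30, 19:55] → overlapped-by → excluded.
eta [11:05, 18:50] → overlaps → excluded.
gamma [17:35, 18:10] → during → candidate.
iota [13:20, 17:50] → during → candidate.
kappa [06:05, 06:15] → before → excluded.
lambda [10:30, 14:45] → overlaps → excluded.
theta [13:50, 19:15] → during → candidate.
zeta [15:45, 19:40] → finishes → candidate.
Among candidates, earliest start is 13:20 → iota.

iota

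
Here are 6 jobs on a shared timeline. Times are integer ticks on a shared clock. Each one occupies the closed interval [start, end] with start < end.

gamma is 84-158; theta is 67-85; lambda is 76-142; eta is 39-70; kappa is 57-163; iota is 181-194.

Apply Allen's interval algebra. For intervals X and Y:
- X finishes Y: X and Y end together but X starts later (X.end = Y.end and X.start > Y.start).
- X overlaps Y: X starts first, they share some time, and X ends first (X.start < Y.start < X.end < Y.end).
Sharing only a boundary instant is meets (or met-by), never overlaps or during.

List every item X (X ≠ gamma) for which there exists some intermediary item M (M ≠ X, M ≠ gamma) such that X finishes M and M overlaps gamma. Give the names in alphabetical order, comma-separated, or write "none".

none

Target gamma = [84, 158].
Intermediaries M with M overlaps gamma: lambda, theta.
Via lambda — items with X finishes lambda: none.
Via theta — items with X finishes theta: none.
Union: none.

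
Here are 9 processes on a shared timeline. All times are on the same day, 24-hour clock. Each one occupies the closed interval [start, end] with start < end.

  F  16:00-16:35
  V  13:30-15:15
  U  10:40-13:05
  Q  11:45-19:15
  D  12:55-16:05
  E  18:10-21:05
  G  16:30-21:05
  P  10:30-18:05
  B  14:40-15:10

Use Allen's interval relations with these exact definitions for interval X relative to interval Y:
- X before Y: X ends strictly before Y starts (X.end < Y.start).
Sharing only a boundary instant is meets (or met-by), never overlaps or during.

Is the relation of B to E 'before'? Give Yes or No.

B = [14:40, 15:10], E = [18:10, 21:05].
Actual relation of B to E: before.
Asked whether 'before' holds → Yes.

Yes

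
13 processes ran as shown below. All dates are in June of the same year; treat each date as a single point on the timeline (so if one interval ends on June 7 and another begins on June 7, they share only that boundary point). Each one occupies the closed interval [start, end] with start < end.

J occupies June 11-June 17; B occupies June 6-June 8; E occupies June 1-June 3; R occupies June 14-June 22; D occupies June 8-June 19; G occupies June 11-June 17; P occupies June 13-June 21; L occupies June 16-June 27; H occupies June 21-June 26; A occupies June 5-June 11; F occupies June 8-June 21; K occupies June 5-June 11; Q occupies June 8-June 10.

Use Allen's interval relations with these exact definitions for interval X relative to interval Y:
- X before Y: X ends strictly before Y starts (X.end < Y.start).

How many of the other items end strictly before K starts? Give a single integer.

1

Target K = [June 5, June 11].
A [June 5, June 11] → equals → no.
B [June 6, June 8] → during → no.
D [June 8, June 19] → overlapped-by → no.
E [June 1, June 3] → before → counts.
F [June 8, June 21] → overlapped-by → no.
G [June 11, June 17] → met-by → no.
H [June 21, June 26] → after → no.
J [June 11, June 17] → met-by → no.
L [June 16, June 27] → after → no.
P [June 13, June 21] → after → no.
Q [June 8, June 10] → during → no.
R [June 14, June 22] → after → no.
Total: 1.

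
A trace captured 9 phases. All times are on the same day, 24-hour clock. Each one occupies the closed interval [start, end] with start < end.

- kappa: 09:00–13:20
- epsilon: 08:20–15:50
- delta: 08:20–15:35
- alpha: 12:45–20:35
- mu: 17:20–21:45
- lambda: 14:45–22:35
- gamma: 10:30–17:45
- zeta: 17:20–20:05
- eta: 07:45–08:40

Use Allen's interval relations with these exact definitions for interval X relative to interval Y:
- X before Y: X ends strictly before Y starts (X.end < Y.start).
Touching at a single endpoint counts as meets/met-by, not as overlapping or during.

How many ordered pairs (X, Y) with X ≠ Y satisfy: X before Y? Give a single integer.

13

Checking all 72 ordered pairs for relation 'before'; matching pairs in alphabetical order:
(delta, mu): delta before mu ✓
(delta, zeta): delta before zeta ✓
(epsilon, mu): epsilon before mu ✓
(epsilon, zeta): epsilon before zeta ✓
(eta, alpha): eta before alpha ✓
(eta, gamma): eta before gamma ✓
(eta, kappa): eta before kappa ✓
(eta, lambda): eta before lambda ✓
(eta, mu): eta before mu ✓
(eta, zeta): eta before zeta ✓
(kappa, lambda): kappa before lambda ✓
(kappa, mu): kappa before mu ✓
(kappa, zeta): kappa before zeta ✓
Count: 13.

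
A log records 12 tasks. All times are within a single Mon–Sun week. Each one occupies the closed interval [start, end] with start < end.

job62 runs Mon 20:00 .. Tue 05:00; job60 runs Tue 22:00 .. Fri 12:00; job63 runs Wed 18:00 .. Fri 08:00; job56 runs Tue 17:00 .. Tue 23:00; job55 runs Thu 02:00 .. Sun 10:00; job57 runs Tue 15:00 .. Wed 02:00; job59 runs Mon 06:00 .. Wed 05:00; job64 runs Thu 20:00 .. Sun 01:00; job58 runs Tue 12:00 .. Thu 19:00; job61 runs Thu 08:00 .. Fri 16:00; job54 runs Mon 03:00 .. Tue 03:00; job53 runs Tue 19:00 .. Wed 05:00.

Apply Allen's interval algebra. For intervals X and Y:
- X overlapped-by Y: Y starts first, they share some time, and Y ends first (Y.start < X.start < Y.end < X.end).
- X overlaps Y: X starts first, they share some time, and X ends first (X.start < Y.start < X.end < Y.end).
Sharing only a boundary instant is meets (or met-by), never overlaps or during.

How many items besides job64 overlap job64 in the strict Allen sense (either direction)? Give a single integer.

3

Target job64 = [Thu 20:00, Sun 01:00].
job53 [Tue 19:00, Wed 05:00] → before → no.
job54 [Mon 03:00, Tue 03:00] → before → no.
job55 [Thu 02:00, Sun 10:00] → contains → no.
job56 [Tue 17:00, Tue 23:00] → before → no.
job57 [Tue 15:00, Wed 02:00] → before → no.
job58 [Tue 12:00, Thu 19:00] → before → no.
job59 [Mon 06:00, Wed 05:00] → before → no.
job60 [Tue 22:00, Fri 12:00] → overlaps → counts.
job61 [Thu 08:00, Fri 16:00] → overlaps → counts.
job62 [Mon 20:00, Tue 05:00] → before → no.
job63 [Wed 18:00, Fri 08:00] → overlaps → counts.
Total: 3.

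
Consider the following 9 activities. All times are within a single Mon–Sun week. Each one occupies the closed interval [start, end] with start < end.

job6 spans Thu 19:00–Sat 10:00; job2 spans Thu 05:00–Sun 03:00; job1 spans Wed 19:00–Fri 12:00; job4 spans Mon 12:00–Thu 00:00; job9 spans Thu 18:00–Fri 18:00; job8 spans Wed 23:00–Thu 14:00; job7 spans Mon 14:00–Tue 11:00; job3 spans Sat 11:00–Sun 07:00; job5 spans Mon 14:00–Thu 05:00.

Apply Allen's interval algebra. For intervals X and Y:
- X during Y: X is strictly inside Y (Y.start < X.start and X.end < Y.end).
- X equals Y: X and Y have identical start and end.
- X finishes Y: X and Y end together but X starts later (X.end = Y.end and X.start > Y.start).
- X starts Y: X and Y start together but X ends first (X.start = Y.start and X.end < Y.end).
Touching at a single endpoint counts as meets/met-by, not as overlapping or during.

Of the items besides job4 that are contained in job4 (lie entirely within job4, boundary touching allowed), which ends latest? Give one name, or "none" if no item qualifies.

Target job4 = [Mon 12:00, Thu 00:00].
job1 [Wed 19:00, Fri 12:00] → overlapped-by → excluded.
job2 [Thu 05:00, Sun 03:00] → after → excluded.
job3 [Sat 11:00, Sun 07:00] → after → excluded.
job5 [Mon 14:00, Thu 05:00] → overlapped-by → excluded.
job6 [Thu 19:00, Sat 10:00] → after → excluded.
job7 [Mon 14:00, Tue 11:00] → during → candidate.
job8 [Wed 23:00, Thu 14:00] → overlapped-by → excluded.
job9 [Thu 18:00, Fri 18:00] → after → excluded.
Among candidates, latest end is Tue 11:00 → job7.

job7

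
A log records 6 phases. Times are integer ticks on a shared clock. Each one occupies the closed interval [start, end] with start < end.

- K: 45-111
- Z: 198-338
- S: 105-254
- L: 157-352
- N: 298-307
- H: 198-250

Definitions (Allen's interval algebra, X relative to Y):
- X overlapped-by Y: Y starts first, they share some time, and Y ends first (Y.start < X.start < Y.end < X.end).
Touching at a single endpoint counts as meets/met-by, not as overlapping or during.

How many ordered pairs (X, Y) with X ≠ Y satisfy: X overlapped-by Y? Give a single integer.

Checking all 30 ordered pairs for relation 'overlapped-by'; matching pairs in alphabetical order:
(L, S): L overlapped-by S ✓
(S, K): S overlapped-by K ✓
(Z, S): Z overlapped-by S ✓
Count: 3.

3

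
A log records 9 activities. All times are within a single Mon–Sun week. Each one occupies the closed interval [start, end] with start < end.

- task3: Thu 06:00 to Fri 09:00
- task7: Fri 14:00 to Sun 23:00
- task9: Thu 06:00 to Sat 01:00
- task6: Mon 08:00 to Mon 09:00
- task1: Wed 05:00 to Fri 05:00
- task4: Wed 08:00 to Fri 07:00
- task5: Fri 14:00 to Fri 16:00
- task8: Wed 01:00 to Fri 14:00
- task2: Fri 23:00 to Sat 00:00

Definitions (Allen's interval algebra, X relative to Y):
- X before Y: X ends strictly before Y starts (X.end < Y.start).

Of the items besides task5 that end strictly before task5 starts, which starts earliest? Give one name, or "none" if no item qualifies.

task6

Target task5 = [Fri 14:00, Fri 16:00].
task1 [Wed 05:00, Fri 05:00] → before → candidate.
task2 [Fri 23:00, Sat 00:00] → after → excluded.
task3 [Thu 06:00, Fri 09:00] → before → candidate.
task4 [Wed 08:00, Fri 07:00] → before → candidate.
task6 [Mon 08:00, Mon 09:00] → before → candidate.
task7 [Fri 14:00, Sun 23:00] → started-by → excluded.
task8 [Wed 01:00, Fri 14:00] → meets → excluded.
task9 [Thu 06:00, Sat 01:00] → contains → excluded.
Among candidates, earliest start is Mon 08:00 → task6.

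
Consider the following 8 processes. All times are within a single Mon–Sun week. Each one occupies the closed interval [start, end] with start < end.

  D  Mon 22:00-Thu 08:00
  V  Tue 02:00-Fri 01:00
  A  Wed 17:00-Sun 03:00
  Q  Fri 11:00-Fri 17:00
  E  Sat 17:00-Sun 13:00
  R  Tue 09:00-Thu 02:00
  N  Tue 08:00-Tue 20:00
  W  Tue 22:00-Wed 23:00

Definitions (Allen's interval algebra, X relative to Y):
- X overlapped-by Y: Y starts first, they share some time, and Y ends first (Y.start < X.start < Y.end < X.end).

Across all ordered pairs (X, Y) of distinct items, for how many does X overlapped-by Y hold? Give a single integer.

Checking all 56 ordered pairs for relation 'overlapped-by'; matching pairs in alphabetical order:
(A, D): A overlapped-by D ✓
(A, R): A overlapped-by R ✓
(A, V): A overlapped-by V ✓
(A, W): A overlapped-by W ✓
(E, A): E overlapped-by A ✓
(R, N): R overlapped-by N ✓
(V, D): V overlapped-by D ✓
Count: 7.

7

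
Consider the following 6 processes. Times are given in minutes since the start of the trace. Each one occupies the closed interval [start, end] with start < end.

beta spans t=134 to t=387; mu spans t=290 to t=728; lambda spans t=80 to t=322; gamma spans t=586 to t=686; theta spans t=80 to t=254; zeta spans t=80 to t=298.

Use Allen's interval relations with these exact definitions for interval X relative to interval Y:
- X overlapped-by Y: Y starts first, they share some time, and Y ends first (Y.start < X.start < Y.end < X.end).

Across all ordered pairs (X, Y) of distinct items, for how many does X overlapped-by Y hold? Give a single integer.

6

Checking all 30 ordered pairs for relation 'overlapped-by'; matching pairs in alphabetical order:
(beta, lambda): beta overlapped-by lambda ✓
(beta, theta): beta overlapped-by theta ✓
(beta, zeta): beta overlapped-by zeta ✓
(mu, beta): mu overlapped-by beta ✓
(mu, lambda): mu overlapped-by lambda ✓
(mu, zeta): mu overlapped-by zeta ✓
Count: 6.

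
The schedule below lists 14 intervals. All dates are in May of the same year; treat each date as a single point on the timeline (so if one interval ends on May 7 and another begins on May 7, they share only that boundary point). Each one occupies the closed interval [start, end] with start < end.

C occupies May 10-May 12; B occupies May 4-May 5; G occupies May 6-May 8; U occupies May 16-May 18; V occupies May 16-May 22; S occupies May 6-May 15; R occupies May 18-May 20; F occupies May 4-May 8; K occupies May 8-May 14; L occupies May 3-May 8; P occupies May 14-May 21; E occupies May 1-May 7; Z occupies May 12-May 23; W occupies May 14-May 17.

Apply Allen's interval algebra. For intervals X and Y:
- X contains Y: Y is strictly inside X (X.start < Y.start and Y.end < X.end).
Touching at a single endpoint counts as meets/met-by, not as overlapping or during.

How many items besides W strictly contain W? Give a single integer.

1

Target W = [May 14, May 17].
B [May 4, May 5] → before → no.
C [May 10, May 12] → before → no.
E [May 1, May 7] → before → no.
F [May 4, May 8] → before → no.
G [May 6, May 8] → before → no.
K [May 8, May 14] → meets → no.
L [May 3, May 8] → before → no.
P [May 14, May 21] → started-by → no.
R [May 18, May 20] → after → no.
S [May 6, May 15] → overlaps → no.
U [May 16, May 18] → overlapped-by → no.
V [May 16, May 22] → overlapped-by → no.
Z [May 12, May 23] → contains → counts.
Total: 1.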